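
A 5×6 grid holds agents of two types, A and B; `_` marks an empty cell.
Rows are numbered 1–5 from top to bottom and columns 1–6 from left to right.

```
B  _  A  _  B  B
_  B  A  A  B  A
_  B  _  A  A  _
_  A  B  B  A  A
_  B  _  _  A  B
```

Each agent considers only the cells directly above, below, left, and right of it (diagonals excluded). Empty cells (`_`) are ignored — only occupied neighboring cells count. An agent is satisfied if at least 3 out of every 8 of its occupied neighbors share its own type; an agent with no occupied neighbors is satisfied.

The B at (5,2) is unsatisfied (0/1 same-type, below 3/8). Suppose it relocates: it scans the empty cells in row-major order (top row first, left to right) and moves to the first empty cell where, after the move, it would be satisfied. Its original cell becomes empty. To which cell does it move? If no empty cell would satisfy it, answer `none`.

Vacating (5,2). Empty cells in order:
  (1,2): 2/3 same-type → satisfied — stop here.

(1,2)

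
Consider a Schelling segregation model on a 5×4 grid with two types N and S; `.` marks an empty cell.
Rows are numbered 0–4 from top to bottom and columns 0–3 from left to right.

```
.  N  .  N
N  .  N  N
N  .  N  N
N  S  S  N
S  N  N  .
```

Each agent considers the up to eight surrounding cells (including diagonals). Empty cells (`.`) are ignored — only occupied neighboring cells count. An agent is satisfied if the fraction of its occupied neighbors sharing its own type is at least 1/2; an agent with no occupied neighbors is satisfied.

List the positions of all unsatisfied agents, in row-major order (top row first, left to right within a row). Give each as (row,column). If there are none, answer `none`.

Row 0: (0,1)N 2/2 ✓ · (0,3)N 2/2 ✓
Row 1: (1,0)N 2/2 ✓ · (1,2)N 5/5 ✓ · (1,3)N 4/4 ✓
Row 2: (2,0)N 2/3 ✓ · (2,2)N 4/6 ✓ · (2,3)N 4/5 ✓
Row 3: (3,0)N 2/4 ✓ · (3,1)S 2/7 ✗ · (3,2)S 1/6 ✗ · (3,3)N 3/4 ✓
Row 4: (4,0)S 1/3 ✗ · (4,1)N 2/5 ✗ · (4,2)N 2/4 ✓

(3,1), (3,2), (4,0), (4,1)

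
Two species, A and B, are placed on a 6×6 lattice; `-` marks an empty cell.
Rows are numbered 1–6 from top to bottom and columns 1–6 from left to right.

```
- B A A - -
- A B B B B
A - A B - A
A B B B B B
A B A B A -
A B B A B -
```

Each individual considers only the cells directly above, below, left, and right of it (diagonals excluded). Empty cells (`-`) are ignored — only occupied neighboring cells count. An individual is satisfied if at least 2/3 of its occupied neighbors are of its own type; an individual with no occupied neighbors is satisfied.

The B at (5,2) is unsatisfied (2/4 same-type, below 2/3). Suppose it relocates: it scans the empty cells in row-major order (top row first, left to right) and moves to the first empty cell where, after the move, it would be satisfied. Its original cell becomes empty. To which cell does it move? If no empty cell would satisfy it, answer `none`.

(1,1)

Vacating (5,2). Empty cells in order:
  (1,1): 1/1 same-type → satisfied — stop here.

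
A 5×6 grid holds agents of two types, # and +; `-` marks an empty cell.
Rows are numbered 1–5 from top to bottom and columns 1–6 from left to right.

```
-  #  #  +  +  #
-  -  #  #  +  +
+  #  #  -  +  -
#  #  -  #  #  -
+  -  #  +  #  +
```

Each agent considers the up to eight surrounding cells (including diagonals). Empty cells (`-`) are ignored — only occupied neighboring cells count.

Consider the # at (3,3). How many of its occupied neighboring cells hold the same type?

5

Occupied neighbors of (3,3): (2,3)=#, (2,4)=#, (3,2)=#, (4,2)=#, (4,4)=#.
Same type (#): 5 of 5.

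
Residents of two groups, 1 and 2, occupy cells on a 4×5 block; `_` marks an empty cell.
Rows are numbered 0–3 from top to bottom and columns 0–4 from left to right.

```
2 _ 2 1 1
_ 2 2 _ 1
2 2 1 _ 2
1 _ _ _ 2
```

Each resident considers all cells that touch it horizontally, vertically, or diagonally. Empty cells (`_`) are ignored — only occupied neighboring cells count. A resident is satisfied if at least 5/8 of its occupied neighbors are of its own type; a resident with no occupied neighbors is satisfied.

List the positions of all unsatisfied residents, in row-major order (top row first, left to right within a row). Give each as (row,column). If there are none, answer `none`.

(0,3), (1,2), (2,1), (2,2), (2,4), (3,0)

Row 0: (0,0)2 1/1 ✓ · (0,2)2 2/3 ✓ · (0,3)1 2/4 ✗ · (0,4)1 2/2 ✓
Row 1: (1,1)2 5/6 ✓ · (1,2)2 3/5 ✗ · (1,4)1 2/3 ✓
Row 2: (2,0)2 2/3 ✓ · (2,1)2 3/5 ✗ · (2,2)1 0/3 ✗ · (2,4)2 1/2 ✗
Row 3: (3,0)1 0/2 ✗ · (3,4)2 1/1 ✓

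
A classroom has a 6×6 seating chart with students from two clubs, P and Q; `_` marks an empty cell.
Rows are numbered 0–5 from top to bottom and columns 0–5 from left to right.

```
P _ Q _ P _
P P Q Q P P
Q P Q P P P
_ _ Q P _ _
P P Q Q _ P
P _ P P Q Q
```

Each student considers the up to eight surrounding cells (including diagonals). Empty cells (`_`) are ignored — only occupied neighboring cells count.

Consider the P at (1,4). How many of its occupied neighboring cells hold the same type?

5

Occupied neighbors of (1,4): (0,4)=P, (1,3)=Q, (1,5)=P, (2,3)=P, (2,4)=P, (2,5)=P.
Same type (P): 5 of 6.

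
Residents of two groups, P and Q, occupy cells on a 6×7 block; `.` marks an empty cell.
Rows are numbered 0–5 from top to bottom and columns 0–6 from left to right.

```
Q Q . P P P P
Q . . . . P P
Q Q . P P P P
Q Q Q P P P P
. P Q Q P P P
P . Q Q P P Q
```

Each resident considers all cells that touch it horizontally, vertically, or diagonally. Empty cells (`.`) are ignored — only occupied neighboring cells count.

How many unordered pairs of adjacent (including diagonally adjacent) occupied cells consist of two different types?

17

Scan each occupied cell's neighbors to the right and below (and the two forward diagonals) so each pair is counted once.
From row 0: 0 unlike of 11 pairs (running 0/11).
From row 1: 0 unlike of 8 pairs (running 0/19).
From row 2: 1 unlike of 20 pairs (running 1/39).
From row 3: 7 unlike of 23 pairs (running 8/62).
From row 4: 7 unlike of 20 pairs (running 15/82).
From row 5: 2 unlike of 4 pairs (running 17/86).
Total adjacent occupied pairs: 86; unlike-type pairs: 17.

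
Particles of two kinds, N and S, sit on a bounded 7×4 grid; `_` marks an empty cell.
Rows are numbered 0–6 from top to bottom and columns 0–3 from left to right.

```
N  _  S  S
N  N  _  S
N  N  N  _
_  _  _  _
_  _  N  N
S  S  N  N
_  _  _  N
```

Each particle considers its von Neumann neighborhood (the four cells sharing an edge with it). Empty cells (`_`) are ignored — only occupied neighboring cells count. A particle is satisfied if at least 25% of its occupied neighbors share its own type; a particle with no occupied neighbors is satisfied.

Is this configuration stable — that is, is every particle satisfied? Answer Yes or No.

Row 0: (0,0)N 1/1 satisfied · (0,2)S 1/1 satisfied · (0,3)S 2/2 satisfied
Row 1: (1,0)N 3/3 satisfied · (1,1)N 2/2 satisfied · (1,3)S 1/1 satisfied
Row 2: (2,0)N 2/2 satisfied · (2,1)N 3/3 satisfied · (2,2)N 1/1 satisfied
Row 4: (4,2)N 2/2 satisfied · (4,3)N 2/2 satisfied
Row 5: (5,0)S 1/1 satisfied · (5,1)S 1/2 satisfied · (5,2)N 2/3 satisfied · (5,3)N 3/3 satisfied
Row 6: (6,3)N 1/1 satisfied
All meet the threshold, so the configuration is stable.

Yes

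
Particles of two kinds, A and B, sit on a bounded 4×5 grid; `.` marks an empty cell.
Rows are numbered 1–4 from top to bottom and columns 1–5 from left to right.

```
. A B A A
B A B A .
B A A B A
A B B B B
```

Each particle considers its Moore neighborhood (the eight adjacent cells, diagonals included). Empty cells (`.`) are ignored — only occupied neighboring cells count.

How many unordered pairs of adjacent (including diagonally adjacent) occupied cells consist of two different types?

Scan each occupied cell's neighbors to the right and below (and the two forward diagonals) so each pair is counted once.
Row 1: A(1,2)–B(1,3)≠ A(1,2)–A(2,2)= A(1,2)–B(2,3)≠ A(1,2)–B(2,1)≠ B(1,3)–A(1,4)≠ B(1,3)–B(2,3)= B(1,3)–A(2,4)≠ B(1,3)–A(2,2)≠ A(1,4)–A(1,5)= A(1,4)–A(2,4)= A(1,4)–B(2,3)≠ A(1,5)–A(2,4)=  → 7/12 unlike.
Row 2: B(2,1)–A(2,2)≠ B(2,1)–B(3,1)= B(2,1)–A(3,2)≠ A(2,2)–B(2,3)≠ A(2,2)–A(3,2)= A(2,2)–A(3,3)= A(2,2)–B(3,1)≠ B(2,3)–A(2,4)≠ B(2,3)–A(3,3)≠ B(2,3)–B(3,4)= B(2,3)–A(3,2)≠ A(2,4)–B(3,4)≠ A(2,4)–A(3,5)= A(2,4)–A(3,3)=  → 8/14 unlike.
Row 3: B(3,1)–A(3,2)≠ B(3,1)–A(4,1)≠ B(3,1)–B(4,2)= A(3,2)–A(3,3)= A(3,2)–B(4,2)≠ A(3,2)–B(4,3)≠ A(3,2)–A(4,1)= A(3,3)–B(3,4)≠ A(3,3)–B(4,3)≠ A(3,3)–B(4,4)≠ A(3,3)–B(4,2)≠ B(3,4)–A(3,5)≠ B(3,4)–B(4,4)= B(3,4)–B(4,5)= B(3,4)–B(4,3)= A(3,5)–B(4,5)≠ A(3,5)–B(4,4)≠  → 11/17 unlike.
Row 4: A(4,1)–B(4,2)≠ B(4,2)–B(4,3)= B(4,3)–B(4,4)= B(4,4)–B(4,5)=  → 1/4 unlike.
Total adjacent occupied pairs: 47; unlike-type pairs: 27.

27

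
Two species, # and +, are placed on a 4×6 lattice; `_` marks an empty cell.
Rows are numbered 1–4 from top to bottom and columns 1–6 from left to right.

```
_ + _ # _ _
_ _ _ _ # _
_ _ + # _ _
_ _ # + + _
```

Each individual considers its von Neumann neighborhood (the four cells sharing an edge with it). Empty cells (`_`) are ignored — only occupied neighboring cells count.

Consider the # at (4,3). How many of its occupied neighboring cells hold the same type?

0

Occupied neighbors of (4,3): (3,3)=+, (4,4)=+.
Same type (#): 0 of 2.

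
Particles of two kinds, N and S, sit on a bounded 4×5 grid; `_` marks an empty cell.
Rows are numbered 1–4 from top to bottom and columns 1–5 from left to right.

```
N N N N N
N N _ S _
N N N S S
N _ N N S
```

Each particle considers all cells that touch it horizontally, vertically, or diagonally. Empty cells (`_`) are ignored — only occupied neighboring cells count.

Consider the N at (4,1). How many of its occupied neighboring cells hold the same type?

Occupied neighbors of (4,1): (3,1)=N, (3,2)=N.
Same type (N): 2 of 2.

2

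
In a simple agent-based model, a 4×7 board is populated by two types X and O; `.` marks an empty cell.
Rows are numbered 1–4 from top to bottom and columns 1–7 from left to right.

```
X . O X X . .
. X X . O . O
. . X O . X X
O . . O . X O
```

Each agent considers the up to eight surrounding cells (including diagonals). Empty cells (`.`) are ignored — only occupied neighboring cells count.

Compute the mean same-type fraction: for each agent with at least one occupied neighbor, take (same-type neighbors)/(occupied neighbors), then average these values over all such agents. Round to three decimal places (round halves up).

0.444

Row 1: (1,1)X 1/1 · (1,3)O 0/3 · (1,4)X 2/4 · (1,5)X 1/2
Row 2: (2,2)X 3/4 · (2,3)X 3/5 · (2,5)O 1/4 · (2,7)O 0/2
Row 3: (3,3)X 2/4 · (3,4)O 2/4 · (3,6)X 2/5 · (3,7)X 2/4
Row 4: (4,1)O — no occupied neighbors · (4,4)O 1/2 · (4,6)X 2/3 · (4,7)O 0/3
Sum over 15 agents: 1/1 + 0/3 + 2/4 + 1/2 + 3/4 + 3/5 + 1/4 + 0/2 + 2/4 + 2/4 + 2/5 + 2/4 + 1/2 + 2/3 + 0/3 = 20/3; mean = 20/3 ÷ 15 = 4/9 = 0.444444… → 0.444.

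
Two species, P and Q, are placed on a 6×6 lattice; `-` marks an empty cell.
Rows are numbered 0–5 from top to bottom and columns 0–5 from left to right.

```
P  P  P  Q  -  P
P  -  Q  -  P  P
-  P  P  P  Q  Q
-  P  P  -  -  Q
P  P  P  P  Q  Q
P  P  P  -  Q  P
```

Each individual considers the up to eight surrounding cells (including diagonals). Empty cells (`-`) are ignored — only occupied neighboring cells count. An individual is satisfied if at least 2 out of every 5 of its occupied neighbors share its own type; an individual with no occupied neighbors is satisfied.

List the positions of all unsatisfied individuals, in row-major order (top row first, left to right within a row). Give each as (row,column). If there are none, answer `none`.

(0,2), (0,3), (1,2), (5,5)

Row 0: (0,0)P 2/2 ok · (0,1)P 3/4 ok · (0,2)P 1/3 unhappy · (0,3)Q 1/3 unhappy · (0,5)P 2/2 ok
Row 1: (1,0)P 3/3 ok · (1,2)Q 1/6 unhappy · (1,4)P 3/6 ok · (1,5)P 2/4 ok
Row 2: (2,1)P 4/5 ok · (2,2)P 4/5 ok · (2,3)P 3/5 ok · (2,4)Q 2/5 ok · (2,5)Q 2/4 ok
Row 3: (3,1)P 6/6 ok · (3,2)P 7/7 ok · (3,5)Q 4/4 ok
Row 4: (4,0)P 4/4 ok · (4,1)P 7/7 ok · (4,2)P 6/6 ok · (4,3)P 3/5 ok · (4,4)Q 3/5 ok · (4,5)Q 3/4 ok
Row 5: (5,0)P 3/3 ok · (5,1)P 5/5 ok · (5,2)P 4/4 ok · (5,4)Q 2/4 ok · (5,5)P 0/3 unhappy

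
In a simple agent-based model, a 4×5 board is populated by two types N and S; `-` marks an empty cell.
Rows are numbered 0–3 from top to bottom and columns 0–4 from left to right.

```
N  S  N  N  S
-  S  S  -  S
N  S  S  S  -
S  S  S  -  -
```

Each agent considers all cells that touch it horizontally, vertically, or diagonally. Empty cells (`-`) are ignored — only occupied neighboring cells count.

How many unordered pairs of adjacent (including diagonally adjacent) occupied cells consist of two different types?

Scan each occupied cell's neighbors to the right and below (and the two forward diagonals) so each pair is counted once.
Row 0: N(0,0)–S(0,1)≠ N(0,0)–S(1,1)≠ S(0,1)–N(0,2)≠ S(0,1)–S(1,1)= S(0,1)–S(1,2)= N(0,2)–N(0,3)= N(0,2)–S(1,2)≠ N(0,2)–S(1,1)≠ N(0,3)–S(0,4)≠ N(0,3)–S(1,4)≠ N(0,3)–S(1,2)≠ S(0,4)–S(1,4)=  → 8/12 unlike.
Row 1: S(1,1)–S(1,2)= S(1,1)–S(2,1)= S(1,1)–S(2,2)= S(1,1)–N(2,0)≠ S(1,2)–S(2,2)= S(1,2)–S(2,3)= S(1,2)–S(2,1)= S(1,4)–S(2,3)=  → 1/8 unlike.
Row 2: N(2,0)–S(2,1)≠ N(2,0)–S(3,0)≠ N(2,0)–S(3,1)≠ S(2,1)–S(2,2)= S(2,1)–S(3,1)= S(2,1)–S(3,2)= S(2,1)–S(3,0)= S(2,2)–S(2,3)= S(2,2)–S(3,2)= S(2,2)–S(3,1)= S(2,3)–S(3,2)=  → 3/11 unlike.
Row 3: S(3,0)–S(3,1)= S(3,1)–S(3,2)=  → 0/2 unlike.
Total adjacent occupied pairs: 33; unlike-type pairs: 12.

12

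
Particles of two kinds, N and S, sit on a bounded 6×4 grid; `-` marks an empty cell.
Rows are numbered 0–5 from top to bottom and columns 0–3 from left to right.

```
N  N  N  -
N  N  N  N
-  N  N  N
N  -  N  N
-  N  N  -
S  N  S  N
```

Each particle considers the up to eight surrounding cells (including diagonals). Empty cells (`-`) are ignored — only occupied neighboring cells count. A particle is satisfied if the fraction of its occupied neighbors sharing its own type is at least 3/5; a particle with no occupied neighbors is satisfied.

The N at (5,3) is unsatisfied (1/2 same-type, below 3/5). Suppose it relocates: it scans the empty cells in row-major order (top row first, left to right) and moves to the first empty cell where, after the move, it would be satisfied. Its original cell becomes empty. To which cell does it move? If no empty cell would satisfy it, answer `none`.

(0,3)

Vacating (5,3). Empty cells in order:
  (0,3): 3/3 same-type → satisfied — stop here.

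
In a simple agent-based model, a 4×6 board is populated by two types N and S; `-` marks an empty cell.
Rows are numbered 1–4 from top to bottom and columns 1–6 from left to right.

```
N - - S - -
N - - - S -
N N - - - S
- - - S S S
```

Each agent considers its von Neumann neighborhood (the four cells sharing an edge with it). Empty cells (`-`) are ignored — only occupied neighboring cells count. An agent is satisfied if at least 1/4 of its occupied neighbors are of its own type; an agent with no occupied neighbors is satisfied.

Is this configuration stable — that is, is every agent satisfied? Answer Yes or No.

(1,1)N 1/1 ok
(1,4)S 0/0 ok
(2,1)N 2/2 ok
(2,5)S 0/0 ok
(3,1)N 2/2 ok
(3,2)N 1/1 ok
(3,6)S 1/1 ok
(4,4)S 1/1 ok
(4,5)S 2/2 ok
(4,6)S 2/2 ok
All meet the threshold, so the configuration is stable.

Yes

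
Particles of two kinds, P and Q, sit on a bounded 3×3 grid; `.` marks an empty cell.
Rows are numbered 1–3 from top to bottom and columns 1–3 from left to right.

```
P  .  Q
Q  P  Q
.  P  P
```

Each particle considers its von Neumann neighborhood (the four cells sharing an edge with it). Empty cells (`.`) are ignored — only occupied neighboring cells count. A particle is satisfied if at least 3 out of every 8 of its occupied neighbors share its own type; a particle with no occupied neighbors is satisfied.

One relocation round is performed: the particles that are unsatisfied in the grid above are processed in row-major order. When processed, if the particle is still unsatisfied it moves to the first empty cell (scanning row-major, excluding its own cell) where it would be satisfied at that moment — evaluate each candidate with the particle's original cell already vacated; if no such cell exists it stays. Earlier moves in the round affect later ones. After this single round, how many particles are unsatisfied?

2

Initially unsatisfied (in order): (1,1), (2,1), (2,2), (2,3).
  (1,1) → (1,2).
  (2,1): no empty cell satisfies it; stays.
  (2,2): now satisfied by earlier moves; stays.
  (2,3) → (1,1).
Resulting grid:
Q P Q
Q P .
. P P
Unsatisfied now: (1,2), (1,3).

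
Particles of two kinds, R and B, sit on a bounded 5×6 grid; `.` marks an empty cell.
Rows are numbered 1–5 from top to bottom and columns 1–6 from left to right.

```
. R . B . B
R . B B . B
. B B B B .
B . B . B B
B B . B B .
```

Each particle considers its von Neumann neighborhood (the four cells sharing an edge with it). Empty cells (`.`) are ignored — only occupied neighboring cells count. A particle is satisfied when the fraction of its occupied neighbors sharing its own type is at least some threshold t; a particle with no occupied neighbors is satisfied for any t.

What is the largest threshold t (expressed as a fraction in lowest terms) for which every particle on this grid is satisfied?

1/1

Row 1: (1,2)R — no occupied neighbors · (1,4)B 1/1 · (1,6)B 1/1
Row 2: (2,1)R — no occupied neighbors · (2,3)B 2/2 · (2,4)B 3/3 · (2,6)B 1/1
Row 3: (3,2)B 1/1 · (3,3)B 4/4 · (3,4)B 3/3 · (3,5)B 2/2
Row 4: (4,1)B 1/1 · (4,3)B 1/1 · (4,5)B 3/3 · (4,6)B 1/1
Row 5: (5,1)B 2/2 · (5,2)B 1/1 · (5,4)B 1/1 · (5,5)B 2/2
The smallest same-type fraction is 1/1 at (1,4), which reduces to 1/1. Any threshold above that leaves this particle unsatisfied.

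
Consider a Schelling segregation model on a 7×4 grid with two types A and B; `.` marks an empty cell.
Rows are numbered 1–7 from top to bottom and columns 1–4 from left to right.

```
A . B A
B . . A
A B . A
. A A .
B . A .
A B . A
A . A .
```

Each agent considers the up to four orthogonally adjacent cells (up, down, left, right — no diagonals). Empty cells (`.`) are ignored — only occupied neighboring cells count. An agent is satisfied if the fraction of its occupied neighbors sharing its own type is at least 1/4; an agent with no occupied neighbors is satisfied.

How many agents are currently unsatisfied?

(1,1)A 0/1 unhappy
(1,3)B 0/1 unhappy
(1,4)A 1/2 ok
(2,1)B 0/2 unhappy
(2,4)A 2/2 ok
(3,1)A 0/2 unhappy
(3,2)B 0/2 unhappy
(3,4)A 1/1 ok
(4,2)A 1/2 ok
(4,3)A 2/2 ok
(5,1)B 0/1 unhappy
(5,3)A 1/1 ok
(6,1)A 1/3 ok
(6,2)B 0/1 unhappy
(6,4)A 0/0 ok
(7,1)A 1/1 ok
(7,3)A 0/0 ok
Unsatisfied: (1,1), (1,3), (2,1), (3,1), (3,2), (5,1), (6,2) — 7 in total.

7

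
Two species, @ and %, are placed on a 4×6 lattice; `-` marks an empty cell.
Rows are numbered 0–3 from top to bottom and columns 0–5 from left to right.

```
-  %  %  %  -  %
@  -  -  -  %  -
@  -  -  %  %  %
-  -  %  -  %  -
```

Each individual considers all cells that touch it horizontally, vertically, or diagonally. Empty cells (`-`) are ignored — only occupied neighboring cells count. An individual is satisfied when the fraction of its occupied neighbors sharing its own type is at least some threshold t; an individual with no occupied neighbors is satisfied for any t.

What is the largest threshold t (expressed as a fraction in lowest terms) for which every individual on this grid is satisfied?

1/2

(0,1)% 1/2
(0,2)% 2/2
(0,3)% 2/2
(0,5)% 1/1
(1,0)@ 1/2
(1,4)% 5/5
(2,0)@ 1/1
(2,3)% 4/4
(2,4)% 4/4
(2,5)% 3/3
(3,2)% 1/1
(3,4)% 3/3
The smallest same-type fraction is 1/2 at (0,1), which reduces to 1/2. Any threshold above that leaves this individual unsatisfied.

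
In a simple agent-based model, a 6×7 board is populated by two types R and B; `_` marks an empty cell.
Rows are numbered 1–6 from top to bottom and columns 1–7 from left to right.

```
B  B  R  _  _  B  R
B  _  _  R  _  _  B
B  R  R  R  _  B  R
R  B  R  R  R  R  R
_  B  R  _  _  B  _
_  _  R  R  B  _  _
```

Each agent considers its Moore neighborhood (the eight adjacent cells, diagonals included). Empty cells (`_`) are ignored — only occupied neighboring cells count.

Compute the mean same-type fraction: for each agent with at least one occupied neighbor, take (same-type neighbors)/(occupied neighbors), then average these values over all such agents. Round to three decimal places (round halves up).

0.569

(1,1)B 2/2
(1,2)B 2/3
(1,3)R 1/2
(1,6)B 1/2
(1,7)R 0/2
(2,1)B 3/4
(2,4)R 3/3
(2,7)B 2/4
(3,1)B 2/4
(3,2)R 3/6
(3,3)R 5/6
(3,4)R 5/5
(3,6)B 1/5
(3,7)R 2/4
(4,1)R 1/4
(4,2)B 2/7
(4,3)R 5/7
(4,4)R 5/5
(4,5)R 3/5
(4,6)R 3/5
(4,7)R 2/4
(5,2)B 1/5
(5,3)R 4/6
(5,6)B 1/4
(6,3)R 2/3
(6,4)R 2/3
(6,5)B 1/2
Sum over 27 agents: 2/2 + 2/3 + 1/2 + 1/2 + 0/2 + 3/4 + 3/3 + 2/4 + 2/4 + 3/6 + 5/6 + 5/5 + 1/5 + 2/4 + 1/4 + 2/7 + 5/7 + 5/5 + 3/5 + 3/5 + 2/4 + 1/5 + 4/6 + 1/4 + 2/3 + 2/3 + 1/2 = 307/20; mean = 307/20 ÷ 27 = 307/540 = 0.568518… → 0.569.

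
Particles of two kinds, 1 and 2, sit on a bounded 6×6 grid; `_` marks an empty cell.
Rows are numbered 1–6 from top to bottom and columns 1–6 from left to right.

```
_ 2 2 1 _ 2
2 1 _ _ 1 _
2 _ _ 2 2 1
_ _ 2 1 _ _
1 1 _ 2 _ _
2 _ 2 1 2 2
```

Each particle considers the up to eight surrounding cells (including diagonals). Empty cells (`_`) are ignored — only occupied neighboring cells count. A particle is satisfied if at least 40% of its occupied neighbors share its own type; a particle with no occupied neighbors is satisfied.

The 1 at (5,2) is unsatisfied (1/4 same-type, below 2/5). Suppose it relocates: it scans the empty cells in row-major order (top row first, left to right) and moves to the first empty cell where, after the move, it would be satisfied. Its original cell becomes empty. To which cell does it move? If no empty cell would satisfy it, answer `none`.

Vacating (5,2). Empty cells in order:
  (1,1): 1/3 same-type → still unsatisfied.
  (1,5): 2/3 same-type → satisfied — stop here.

(1,5)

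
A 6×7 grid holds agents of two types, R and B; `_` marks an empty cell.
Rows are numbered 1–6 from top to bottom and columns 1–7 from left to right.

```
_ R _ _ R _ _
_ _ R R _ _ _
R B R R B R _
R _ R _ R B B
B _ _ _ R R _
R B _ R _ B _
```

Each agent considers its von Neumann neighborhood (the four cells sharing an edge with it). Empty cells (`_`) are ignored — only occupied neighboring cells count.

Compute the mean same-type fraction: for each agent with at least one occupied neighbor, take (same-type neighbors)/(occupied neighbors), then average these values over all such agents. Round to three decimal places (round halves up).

0.439

(1,2)R — no occupied neighbors
(1,5)R — no occupied neighbors
(2,3)R 2/2
(2,4)R 2/2
(3,1)R 1/2
(3,2)B 0/2
(3,3)R 3/4
(3,4)R 2/3
(3,5)B 0/3
(3,6)R 0/2
(4,1)R 1/2
(4,3)R 1/1
(4,5)R 1/3
(4,6)B 1/4
(4,7)B 1/1
(5,1)B 0/2
(5,5)R 2/2
(5,6)R 1/3
(6,1)R 0/2
(6,2)B 0/1
(6,4)R — no occupied neighbors
(6,6)B 0/1
Sum over 19 agents: 2/2 + 2/2 + 1/2 + 0/2 + 3/4 + 2/3 + 0/3 + 0/2 + 1/2 + 1/1 + 1/3 + 1/4 + 1/1 + 0/2 + 2/2 + 1/3 + 0/2 + 0/1 + 0/1 = 25/3; mean = 25/3 ÷ 19 = 25/57 = 0.438596… → 0.439.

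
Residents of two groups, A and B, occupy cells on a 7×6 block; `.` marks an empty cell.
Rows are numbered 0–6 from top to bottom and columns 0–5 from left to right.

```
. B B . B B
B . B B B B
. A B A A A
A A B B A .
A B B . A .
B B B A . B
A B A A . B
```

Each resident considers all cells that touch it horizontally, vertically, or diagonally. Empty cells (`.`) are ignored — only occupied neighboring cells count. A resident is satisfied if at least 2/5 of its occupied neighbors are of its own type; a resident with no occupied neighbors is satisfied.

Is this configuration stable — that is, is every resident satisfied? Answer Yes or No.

(0,1)B 3/3 ✓
(0,2)B 3/3 ✓
(0,4)B 4/4 ✓
(0,5)B 3/3 ✓
(1,0)B 1/2 ✓
(1,2)B 4/6 ✓
(1,3)B 5/7 ✓
(1,4)B 4/7 ✓
(1,5)B 3/5 ✓
(2,1)A 2/6 ✗
(2,2)B 4/7 ✓
(2,3)A 2/8 ✗
(2,4)A 3/7 ✓
(2,5)A 2/4 ✓
(3,0)A 3/4 ✓
(3,1)A 3/7 ✓
(3,2)B 4/7 ✓
(3,3)B 3/7 ✓
(3,4)A 4/5 ✓
(4,0)A 2/5 ✓
(4,1)B 5/8 ✓
(4,2)B 5/7 ✓
(4,4)A 2/4 ✓
(5,0)B 3/5 ✓
(5,1)B 5/8 ✓
(5,2)B 4/7 ✓
(5,3)A 3/5 ✓
(5,5)B 1/2 ✓
(6,0)A 0/3 ✗
(6,1)B 3/5 ✓
(6,2)A 2/5 ✓
(6,3)A 2/3 ✓
(6,5)B 1/1 ✓
For instance (2,1) has only 2/6 same-type neighbors, below 2/5.

No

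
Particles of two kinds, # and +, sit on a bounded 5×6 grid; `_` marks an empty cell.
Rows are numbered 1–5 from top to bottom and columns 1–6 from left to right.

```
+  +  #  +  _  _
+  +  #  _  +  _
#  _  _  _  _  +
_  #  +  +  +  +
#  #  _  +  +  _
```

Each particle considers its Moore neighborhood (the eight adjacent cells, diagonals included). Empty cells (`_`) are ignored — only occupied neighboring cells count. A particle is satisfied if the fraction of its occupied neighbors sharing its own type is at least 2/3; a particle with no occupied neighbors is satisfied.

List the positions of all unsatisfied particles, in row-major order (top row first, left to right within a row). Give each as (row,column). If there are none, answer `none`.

(1,2), (1,3), (1,4), (2,2), (2,3), (3,1), (4,3)

(1,1)+ 3/3 ✓
(1,2)+ 3/5 ✗
(1,3)# 1/4 ✗
(1,4)+ 1/3 ✗
(2,1)+ 3/4 ✓
(2,2)+ 3/6 ✗
(2,3)# 1/4 ✗
(2,5)+ 2/2 ✓
(3,1)# 1/3 ✗
(3,6)+ 3/3 ✓
(4,2)# 3/4 ✓
(4,3)+ 2/4 ✗
(4,4)+ 4/4 ✓
(4,5)+ 5/5 ✓
(4,6)+ 3/3 ✓
(5,1)# 2/2 ✓
(5,2)# 2/3 ✓
(5,4)+ 4/4 ✓
(5,5)+ 4/4 ✓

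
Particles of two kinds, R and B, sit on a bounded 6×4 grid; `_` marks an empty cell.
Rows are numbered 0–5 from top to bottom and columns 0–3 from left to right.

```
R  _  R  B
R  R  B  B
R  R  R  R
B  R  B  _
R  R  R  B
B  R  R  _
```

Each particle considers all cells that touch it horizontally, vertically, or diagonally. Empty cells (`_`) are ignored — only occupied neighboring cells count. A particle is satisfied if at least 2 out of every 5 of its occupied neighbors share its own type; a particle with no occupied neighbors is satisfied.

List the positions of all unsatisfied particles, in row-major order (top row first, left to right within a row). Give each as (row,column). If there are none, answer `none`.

(0,2), (1,2), (2,3), (3,0), (3,2), (4,3), (5,0)

(0,0)R 2/2 ✓
(0,2)R 1/4 ✗
(0,3)B 2/3 ✓
(1,0)R 4/4 ✓
(1,1)R 6/7 ✓
(1,2)B 2/7 ✗
(1,3)B 2/5 ✓
(2,0)R 4/5 ✓
(2,1)R 5/8 ✓
(2,2)R 4/7 ✓
(2,3)R 1/4 ✗
(3,0)B 0/5 ✗
(3,1)R 6/8 ✓
(3,2)B 1/7 ✗
(4,0)R 3/5 ✓
(4,1)R 5/8 ✓
(4,2)R 4/6 ✓
(4,3)B 1/3 ✗
(5,0)B 0/3 ✗
(5,1)R 4/5 ✓
(5,2)R 3/4 ✓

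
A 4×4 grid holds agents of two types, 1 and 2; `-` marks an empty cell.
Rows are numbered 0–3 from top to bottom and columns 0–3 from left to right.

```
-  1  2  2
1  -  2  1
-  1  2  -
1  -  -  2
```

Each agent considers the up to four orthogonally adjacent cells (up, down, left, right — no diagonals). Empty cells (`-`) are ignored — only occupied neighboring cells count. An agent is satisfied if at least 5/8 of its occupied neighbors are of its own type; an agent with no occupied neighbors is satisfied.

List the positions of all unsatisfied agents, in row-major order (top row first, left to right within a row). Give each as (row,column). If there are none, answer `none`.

(0,1), (0,3), (1,3), (2,1), (2,2)

Row 0: (0,1)1 0/1 ✗ · (0,2)2 2/3 ✓ · (0,3)2 1/2 ✗
Row 1: (1,0)1 0/0 ✓ · (1,2)2 2/3 ✓ · (1,3)1 0/2 ✗
Row 2: (2,1)1 0/1 ✗ · (2,2)2 1/2 ✗
Row 3: (3,0)1 0/0 ✓ · (3,3)2 0/0 ✓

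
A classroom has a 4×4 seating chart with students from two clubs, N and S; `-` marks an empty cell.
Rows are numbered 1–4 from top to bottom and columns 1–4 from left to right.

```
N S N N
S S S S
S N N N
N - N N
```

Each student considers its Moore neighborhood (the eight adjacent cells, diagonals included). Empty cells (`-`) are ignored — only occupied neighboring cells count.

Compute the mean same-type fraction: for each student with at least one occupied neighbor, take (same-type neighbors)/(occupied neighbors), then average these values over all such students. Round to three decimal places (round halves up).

0.494

(1,1)N 0/3
(1,2)S 3/5
(1,3)N 1/5
(1,4)N 1/3
(2,1)S 3/5
(2,2)S 4/8
(2,3)S 3/8
(2,4)S 1/5
(3,1)S 2/4
(3,2)N 3/7
(3,3)N 4/7
(3,4)N 3/5
(4,1)N 1/2
(4,3)N 4/4
(4,4)N 3/3
Sum over 15 students: 0/3 + 3/5 + 1/5 + 1/3 + 3/5 + 4/8 + 3/8 + 1/5 + 2/4 + 3/7 + 4/7 + 3/5 + 1/2 + 4/4 + 3/3 = 889/120; mean = 889/120 ÷ 15 = 889/1800 = 0.493888… → 0.494.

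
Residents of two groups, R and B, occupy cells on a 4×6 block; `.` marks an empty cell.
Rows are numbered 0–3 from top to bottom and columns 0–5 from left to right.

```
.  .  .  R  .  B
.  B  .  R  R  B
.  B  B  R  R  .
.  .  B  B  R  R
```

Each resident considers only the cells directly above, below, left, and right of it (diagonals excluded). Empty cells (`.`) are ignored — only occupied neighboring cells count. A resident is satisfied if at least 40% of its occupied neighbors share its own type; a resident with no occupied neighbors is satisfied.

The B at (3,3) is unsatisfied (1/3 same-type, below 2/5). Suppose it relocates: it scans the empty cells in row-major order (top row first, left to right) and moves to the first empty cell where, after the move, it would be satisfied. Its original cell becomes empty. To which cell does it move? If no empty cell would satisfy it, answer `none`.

Vacating (3,3). Empty cells in order:
  (0,0): 0/0 same-type → satisfied — stop here.

(0,0)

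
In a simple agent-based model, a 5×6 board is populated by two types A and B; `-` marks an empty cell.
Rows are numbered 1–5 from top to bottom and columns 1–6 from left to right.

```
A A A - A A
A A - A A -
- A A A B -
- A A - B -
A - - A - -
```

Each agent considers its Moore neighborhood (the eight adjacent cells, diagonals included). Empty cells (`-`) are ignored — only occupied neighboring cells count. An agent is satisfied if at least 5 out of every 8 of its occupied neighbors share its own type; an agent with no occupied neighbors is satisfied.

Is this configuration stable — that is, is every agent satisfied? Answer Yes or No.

Row 1: (1,1)A 3/3 ok · (1,2)A 4/4 ok · (1,3)A 3/3 ok · (1,5)A 3/3 ok · (1,6)A 2/2 ok
Row 2: (2,1)A 4/4 ok · (2,2)A 6/6 ok · (2,4)A 5/6 ok · (2,5)A 4/5 ok
Row 3: (3,2)A 5/5 ok · (3,3)A 6/6 ok · (3,4)A 4/6 ok · (3,5)B 1/4 unhappy
Row 4: (4,2)A 4/4 ok · (4,3)A 5/5 ok · (4,5)B 1/3 unhappy
Row 5: (5,1)A 1/1 ok · (5,4)A 1/2 unhappy
For instance (3,5) has only 1/4 same-type neighbors, below 5/8.

No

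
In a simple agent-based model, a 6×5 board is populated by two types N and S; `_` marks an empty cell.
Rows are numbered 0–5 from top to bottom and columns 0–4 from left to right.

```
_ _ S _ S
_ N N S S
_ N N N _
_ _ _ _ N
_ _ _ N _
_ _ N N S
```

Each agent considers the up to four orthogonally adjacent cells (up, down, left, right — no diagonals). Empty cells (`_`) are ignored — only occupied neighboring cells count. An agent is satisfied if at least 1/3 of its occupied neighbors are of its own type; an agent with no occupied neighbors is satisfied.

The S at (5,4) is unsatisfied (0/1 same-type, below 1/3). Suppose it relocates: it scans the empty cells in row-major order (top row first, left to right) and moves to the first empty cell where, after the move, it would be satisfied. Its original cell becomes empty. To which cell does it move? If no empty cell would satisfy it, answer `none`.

Vacating (5,4). Empty cells in order:
  (0,0): 0/0 same-type → satisfied — stop here.

(0,0)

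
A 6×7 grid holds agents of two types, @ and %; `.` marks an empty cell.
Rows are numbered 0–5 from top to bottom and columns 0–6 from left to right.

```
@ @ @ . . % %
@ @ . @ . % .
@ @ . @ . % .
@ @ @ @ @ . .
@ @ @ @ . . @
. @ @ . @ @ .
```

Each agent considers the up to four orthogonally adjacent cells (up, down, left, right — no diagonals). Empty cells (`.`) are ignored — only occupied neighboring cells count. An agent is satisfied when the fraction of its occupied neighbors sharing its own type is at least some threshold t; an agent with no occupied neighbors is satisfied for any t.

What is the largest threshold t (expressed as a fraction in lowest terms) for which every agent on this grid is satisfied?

(0,0)@ 2/2
(0,1)@ 3/3
(0,2)@ 1/1
(0,5)% 2/2
(0,6)% 1/1
(1,0)@ 3/3
(1,1)@ 3/3
(1,3)@ 1/1
(1,5)% 2/2
(2,0)@ 3/3
(2,1)@ 3/3
(2,3)@ 2/2
(2,5)% 1/1
(3,0)@ 3/3
(3,1)@ 4/4
(3,2)@ 3/3
(3,3)@ 4/4
(3,4)@ 1/1
(4,0)@ 2/2
(4,1)@ 4/4
(4,2)@ 4/4
(4,3)@ 2/2
(4,6)@ — no occupied neighbors
(5,1)@ 2/2
(5,2)@ 2/2
(5,4)@ 1/1
(5,5)@ 1/1
The smallest same-type fraction is 2/2 at (0,0), which reduces to 1/1. Any threshold above that leaves this agent unsatisfied.

1/1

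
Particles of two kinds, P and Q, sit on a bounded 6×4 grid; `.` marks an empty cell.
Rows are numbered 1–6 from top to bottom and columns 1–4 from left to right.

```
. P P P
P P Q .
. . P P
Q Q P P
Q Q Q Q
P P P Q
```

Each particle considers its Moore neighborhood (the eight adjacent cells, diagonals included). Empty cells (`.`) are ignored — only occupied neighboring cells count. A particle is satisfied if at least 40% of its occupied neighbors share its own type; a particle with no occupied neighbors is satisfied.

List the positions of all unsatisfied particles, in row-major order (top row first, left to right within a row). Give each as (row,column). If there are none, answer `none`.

(1,2)P 3/4 ok
(1,3)P 3/4 ok
(1,4)P 1/2 ok
(2,1)P 2/2 ok
(2,2)P 4/5 ok
(2,3)Q 0/6 unhappy
(3,3)P 4/6 ok
(3,4)P 3/4 ok
(4,1)Q 3/3 ok
(4,2)Q 4/6 ok
(4,3)P 3/7 ok
(4,4)P 3/5 ok
(5,1)Q 3/5 ok
(5,2)Q 4/8 ok
(5,3)Q 4/8 ok
(5,4)Q 2/5 ok
(6,1)P 1/3 unhappy
(6,2)P 2/5 ok
(6,3)P 1/5 unhappy
(6,4)Q 2/3 ok

(2,3), (6,1), (6,3)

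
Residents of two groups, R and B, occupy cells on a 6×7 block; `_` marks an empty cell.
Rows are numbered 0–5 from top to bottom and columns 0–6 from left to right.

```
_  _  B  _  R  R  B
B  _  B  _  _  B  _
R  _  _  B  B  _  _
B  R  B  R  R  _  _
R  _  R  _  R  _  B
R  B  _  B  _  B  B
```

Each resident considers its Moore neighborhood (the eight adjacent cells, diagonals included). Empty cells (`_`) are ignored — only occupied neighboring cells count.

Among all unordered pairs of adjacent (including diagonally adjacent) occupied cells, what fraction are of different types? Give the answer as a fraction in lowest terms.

Scan each occupied cell's neighbors to the right and below (and the two forward diagonals) so each pair is counted once.
From row 0: 3 unlike of 6 pairs (running 3/6).
From row 1: 1 unlike of 3 pairs (running 4/9).
From row 2: 5 unlike of 8 pairs (running 9/17).
From row 3: 5 unlike of 11 pairs (running 14/28).
From row 4: 5 unlike of 8 pairs (running 19/36).
From row 5: 1 unlike of 2 pairs (running 20/38).
Total adjacent occupied pairs: 38; unlike-type pairs: 20.
20/38 reduces to 10/19.

10/19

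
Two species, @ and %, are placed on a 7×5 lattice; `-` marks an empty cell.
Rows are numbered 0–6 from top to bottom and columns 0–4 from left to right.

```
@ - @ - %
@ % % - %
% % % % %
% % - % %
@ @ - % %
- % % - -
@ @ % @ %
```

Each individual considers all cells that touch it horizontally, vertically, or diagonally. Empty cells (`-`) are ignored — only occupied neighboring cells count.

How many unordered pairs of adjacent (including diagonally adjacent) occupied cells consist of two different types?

20

Scan each occupied cell's neighbors to the right and below (and the two forward diagonals) so each pair is counted once.
Row 0: @(0,0)–@(1,0)= @(0,0)–%(1,1)≠ @(0,2)–%(1,2)≠ @(0,2)–%(1,1)≠ %(0,4)–%(1,4)=  → 3/5 unlike.
Row 1: @(1,0)–%(1,1)≠ @(1,0)–%(2,0)≠ @(1,0)–%(2,1)≠ %(1,1)–%(1,2)= %(1,1)–%(2,1)= %(1,1)–%(2,2)= %(1,1)–%(2,0)= %(1,2)–%(2,2)= %(1,2)–%(2,3)= %(1,2)–%(2,1)= %(1,4)–%(2,4)= %(1,4)–%(2,3)=  → 3/12 unlike.
Row 2: %(2,0)–%(2,1)= %(2,0)–%(3,0)= %(2,0)–%(3,1)= %(2,1)–%(2,2)= %(2,1)–%(3,1)= %(2,1)–%(3,0)= %(2,2)–%(2,3)= %(2,2)–%(3,3)= %(2,2)–%(3,1)= %(2,3)–%(2,4)= %(2,3)–%(3,3)= %(2,3)–%(3,4)= %(2,4)–%(3,4)= %(2,4)–%(3,3)=  → 0/14 unlike.
Row 3: %(3,0)–%(3,1)= %(3,0)–@(4,0)≠ %(3,0)–@(4,1)≠ %(3,1)–@(4,1)≠ %(3,1)–@(4,0)≠ %(3,3)–%(3,4)= %(3,3)–%(4,3)= %(3,3)–%(4,4)= %(3,4)–%(4,4)= %(3,4)–%(4,3)=  → 4/10 unlike.
Row 4: @(4,0)–@(4,1)= @(4,0)–%(5,1)≠ @(4,1)–%(5,1)≠ @(4,1)–%(5,2)≠ %(4,3)–%(4,4)= %(4,3)–%(5,2)=  → 3/6 unlike.
Row 5: %(5,1)–%(5,2)= %(5,1)–@(6,1)≠ %(5,1)–%(6,2)= %(5,1)–@(6,0)≠ %(5,2)–%(6,2)= %(5,2)–@(6,3)≠ %(5,2)–@(6,1)≠  → 4/7 unlike.
Row 6: @(6,0)–@(6,1)= @(6,1)–%(6,2)≠ %(6,2)–@(6,3)≠ @(6,3)–%(6,4)≠  → 3/4 unlike.
Total adjacent occupied pairs: 58; unlike-type pairs: 20.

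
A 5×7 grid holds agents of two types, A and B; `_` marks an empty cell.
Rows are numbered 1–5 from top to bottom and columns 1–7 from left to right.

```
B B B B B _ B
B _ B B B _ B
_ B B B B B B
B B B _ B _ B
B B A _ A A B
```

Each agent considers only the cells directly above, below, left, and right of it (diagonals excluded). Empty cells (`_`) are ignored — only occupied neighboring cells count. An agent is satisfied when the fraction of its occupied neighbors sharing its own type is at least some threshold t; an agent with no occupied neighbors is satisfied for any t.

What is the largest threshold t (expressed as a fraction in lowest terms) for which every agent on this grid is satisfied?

0/1

Row 1: (1,1)B 2/2 · (1,2)B 2/2 · (1,3)B 3/3 · (1,4)B 3/3 · (1,5)B 2/2 · (1,7)B 1/1
Row 2: (2,1)B 1/1 · (2,3)B 3/3 · (2,4)B 4/4 · (2,5)B 3/3 · (2,7)B 2/2
Row 3: (3,2)B 2/2 · (3,3)B 4/4 · (3,4)B 3/3 · (3,5)B 4/4 · (3,6)B 2/2 · (3,7)B 3/3
Row 4: (4,1)B 2/2 · (4,2)B 4/4 · (4,3)B 2/3 · (4,5)B 1/2 · (4,7)B 2/2
Row 5: (5,1)B 2/2 · (5,2)B 2/3 · (5,3)A 0/2 · (5,5)A 1/2 · (5,6)A 1/2 · (5,7)B 1/2
The smallest same-type fraction is 0/2 at (5,3), which reduces to 0/1. Any threshold above that leaves this agent unsatisfied.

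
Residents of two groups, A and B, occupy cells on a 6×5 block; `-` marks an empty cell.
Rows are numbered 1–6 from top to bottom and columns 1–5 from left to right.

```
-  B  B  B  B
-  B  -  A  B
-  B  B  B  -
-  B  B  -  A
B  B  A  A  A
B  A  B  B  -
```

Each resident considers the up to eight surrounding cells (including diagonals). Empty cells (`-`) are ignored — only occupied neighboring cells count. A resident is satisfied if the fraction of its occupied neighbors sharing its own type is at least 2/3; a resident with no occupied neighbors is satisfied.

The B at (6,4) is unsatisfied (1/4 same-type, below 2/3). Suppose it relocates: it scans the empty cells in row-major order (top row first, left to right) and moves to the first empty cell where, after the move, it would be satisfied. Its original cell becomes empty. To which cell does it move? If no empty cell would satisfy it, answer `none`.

(1,1)

Vacating (6,4). Empty cells in order:
  (1,1): 2/2 same-type → satisfied — stop here.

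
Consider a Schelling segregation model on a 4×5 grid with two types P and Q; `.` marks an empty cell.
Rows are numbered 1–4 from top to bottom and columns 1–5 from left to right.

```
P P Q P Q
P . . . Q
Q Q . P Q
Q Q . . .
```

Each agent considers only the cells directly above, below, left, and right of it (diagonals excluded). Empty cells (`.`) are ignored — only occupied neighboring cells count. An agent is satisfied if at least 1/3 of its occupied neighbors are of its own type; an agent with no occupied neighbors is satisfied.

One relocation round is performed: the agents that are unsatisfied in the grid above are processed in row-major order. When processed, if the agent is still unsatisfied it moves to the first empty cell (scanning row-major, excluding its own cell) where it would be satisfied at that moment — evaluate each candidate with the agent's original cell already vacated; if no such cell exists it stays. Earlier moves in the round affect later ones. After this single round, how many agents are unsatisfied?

Initially unsatisfied (in order): (1,3), (1,4), (3,4).
  (1,3) → (2,2).
  (1,4) → (1,3).
  (3,4) → (1,4).
Resulting grid:
P P P P Q
P Q . . Q
Q Q . . Q
Q Q . . .
All satisfied now.

0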